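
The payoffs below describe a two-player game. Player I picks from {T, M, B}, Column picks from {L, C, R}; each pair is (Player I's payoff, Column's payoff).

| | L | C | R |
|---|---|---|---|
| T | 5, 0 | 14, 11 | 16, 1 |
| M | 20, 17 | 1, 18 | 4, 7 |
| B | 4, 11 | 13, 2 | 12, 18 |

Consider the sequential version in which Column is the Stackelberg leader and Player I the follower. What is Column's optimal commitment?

Work backward from Player I's decision.
- L: BR = M, leader payoff 17.
- C: BR = T, leader payoff 11.
- R: BR = T, leader payoff 1.
Maximizing over 17, 11, 1, Column chooses L. Subgame-perfect outcome: (M, L) with payoffs (20, 17).

L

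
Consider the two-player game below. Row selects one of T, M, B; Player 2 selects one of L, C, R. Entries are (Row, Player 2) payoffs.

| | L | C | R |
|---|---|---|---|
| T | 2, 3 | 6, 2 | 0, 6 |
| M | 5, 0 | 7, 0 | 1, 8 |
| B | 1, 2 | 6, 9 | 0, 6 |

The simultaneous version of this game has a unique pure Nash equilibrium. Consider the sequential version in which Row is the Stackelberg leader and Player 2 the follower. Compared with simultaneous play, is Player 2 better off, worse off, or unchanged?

Player 2 best-responds to each possible Row move:
- T → Player 2 plays R (best of 3, 2, 6); Row gets 0.
- M → Player 2 plays R (best of 0, 0, 8); Row gets 1.
- B → Player 2 plays C (best of 2, 9, 6); Row gets 6.
Row's induced payoffs are 0, 1, 6, so Row commits to B. Subgame-perfect outcome: (B, C) with payoffs (6, 9).
Under simultaneous play:
Row's best replies: L→M; C→M; R→M.
Player 2's best replies: T→R; M→R; B→C.
Only (M, R) has each player best-responding; Nash payoffs (1, 8).
Player 2 earns 9 sequentially versus 8 at the Nash outcome: better off.

better off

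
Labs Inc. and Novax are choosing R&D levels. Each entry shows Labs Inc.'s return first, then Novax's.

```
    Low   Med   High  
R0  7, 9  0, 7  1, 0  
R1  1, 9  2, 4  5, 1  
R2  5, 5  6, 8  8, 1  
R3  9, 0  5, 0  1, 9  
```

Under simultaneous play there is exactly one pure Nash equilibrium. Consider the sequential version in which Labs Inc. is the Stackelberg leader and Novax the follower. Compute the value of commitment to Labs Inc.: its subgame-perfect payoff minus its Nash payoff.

Work backward from Novax's decision.
- R0: BR = Low, leader payoff 7.
- R1: BR = Low, leader payoff 1.
- R2: BR = Med, leader payoff 6.
- R3: BR = High, leader payoff 1.
Among 7, 1, 6, 1, the best is 7 at R0. Subgame-perfect outcome: (R0, Low) with payoffs (7, 9).
Under simultaneous play:
Labs Inc.'s best replies: Low→R3; Med→R2; High→R2.
Novax's best replies: R0→Low; R1→Low; R2→Med; R3→High.
Only (R2, Med) has each player best-responding; Nash payoffs (6, 8).
Labs Inc.'s commitment gain: 7 − 6 = 1.

1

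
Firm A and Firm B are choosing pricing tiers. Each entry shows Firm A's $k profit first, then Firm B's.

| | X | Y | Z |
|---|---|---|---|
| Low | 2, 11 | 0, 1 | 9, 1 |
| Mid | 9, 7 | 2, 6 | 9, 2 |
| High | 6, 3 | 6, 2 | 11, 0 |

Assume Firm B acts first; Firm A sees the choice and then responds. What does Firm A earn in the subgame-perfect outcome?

Solve by backward induction (Firm B leads).
- X: Firm A compares 2, 9, 6 and picks Mid; Firm B would get 7.
- Y: Firm A compares 0, 2, 6 and picks High; Firm B would get 2.
- Z: Firm A compares 9, 9, 11 and picks High; Firm B would get 0.
Firm B's induced payoffs are 7, 2, 0, so Firm B commits to X. Subgame-perfect outcome: (Mid, X) with payoffs (9, 7).

9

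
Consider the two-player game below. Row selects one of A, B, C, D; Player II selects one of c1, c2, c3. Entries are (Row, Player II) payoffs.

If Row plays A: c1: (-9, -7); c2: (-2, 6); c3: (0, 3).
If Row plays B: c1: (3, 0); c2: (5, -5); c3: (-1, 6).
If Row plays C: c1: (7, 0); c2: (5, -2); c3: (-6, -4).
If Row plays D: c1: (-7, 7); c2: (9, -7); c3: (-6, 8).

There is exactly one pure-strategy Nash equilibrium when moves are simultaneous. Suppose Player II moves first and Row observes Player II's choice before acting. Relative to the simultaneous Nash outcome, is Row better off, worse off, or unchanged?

Backward induction with Player II moving first.
- c1: Row compares -9, 3, 7, -7 and picks C; Player II would get 0.
- c2: Row compares -2, 5, 5, 9 and picks D; Player II would get -7.
- c3: Row compares 0, -1, -6, -6 and picks A; Player II would get 3.
Among 0, -7, 3, the best is 3 at c3. Subgame-perfect outcome: (A, c3) with payoffs (0, 3).
For the simultaneous game, intersect best replies.
Row's best replies: c1→C; c2→D; c3→A.
Player II's best replies: A→c2; B→c3; C→c1; D→c3.
The unique mutual best reply is (C, c1), giving (7, 0).
Row earns 0 sequentially versus 7 at the Nash outcome: worse off.

worse off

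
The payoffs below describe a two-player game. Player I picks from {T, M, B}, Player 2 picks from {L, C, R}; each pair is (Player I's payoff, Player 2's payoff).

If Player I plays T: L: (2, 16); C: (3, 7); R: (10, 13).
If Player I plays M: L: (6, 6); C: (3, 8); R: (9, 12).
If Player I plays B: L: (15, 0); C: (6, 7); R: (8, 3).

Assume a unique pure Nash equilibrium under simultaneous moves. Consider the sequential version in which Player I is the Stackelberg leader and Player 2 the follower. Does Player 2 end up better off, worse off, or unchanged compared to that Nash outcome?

better off

Work backward from Player 2's decision.
- T → Player 2 plays L (best of 16, 7, 13); Player I gets 2.
- M → Player 2 plays R (best of 6, 8, 12); Player I gets 9.
- B → Player 2 plays C (best of 0, 7, 3); Player I gets 6.
Among 2, 9, 6, the best is 9 at M. Subgame-perfect outcome: (M, R) with payoffs (9, 12).
For the simultaneous game, intersect best replies.
Player I's best replies: L→B; C→B; R→T.
Player 2's best replies: T→L; M→R; B→C.
Only (B, C) has each player best-responding; Nash payoffs (6, 7).
Player 2 earns 12 sequentially versus 7 at the Nash outcome: better off.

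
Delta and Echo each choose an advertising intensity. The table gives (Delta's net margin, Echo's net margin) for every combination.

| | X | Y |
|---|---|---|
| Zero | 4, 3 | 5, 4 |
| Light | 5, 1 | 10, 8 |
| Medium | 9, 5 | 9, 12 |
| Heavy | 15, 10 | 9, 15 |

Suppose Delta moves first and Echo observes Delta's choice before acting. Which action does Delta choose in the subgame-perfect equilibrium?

Light

Echo best-responds to each possible Delta move:
- Zero: Echo compares 3, 4 and picks Y; Delta would get 5.
- Light: Echo compares 1, 8 and picks Y; Delta would get 10.
- Medium: Echo compares 5, 12 and picks Y; Delta would get 9.
- Heavy: Echo compares 10, 15 and picks Y; Delta would get 9.
Among 5, 10, 9, 9, the best is 10 at Light. Subgame-perfect outcome: (Light, Y) with payoffs (10, 8).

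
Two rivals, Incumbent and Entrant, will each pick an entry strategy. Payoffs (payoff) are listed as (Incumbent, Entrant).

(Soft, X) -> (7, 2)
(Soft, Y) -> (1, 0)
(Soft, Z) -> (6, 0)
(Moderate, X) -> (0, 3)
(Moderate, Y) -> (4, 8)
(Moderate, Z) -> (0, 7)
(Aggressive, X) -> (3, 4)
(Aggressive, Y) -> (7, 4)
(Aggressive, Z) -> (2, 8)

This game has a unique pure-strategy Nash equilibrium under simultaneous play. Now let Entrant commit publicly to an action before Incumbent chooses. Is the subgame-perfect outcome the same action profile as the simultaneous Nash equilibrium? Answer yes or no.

Work backward from Incumbent's decision.
- X: BR = Soft, leader payoff 2.
- Y: BR = Aggressive, leader payoff 4.
- Z: BR = Soft, leader payoff 0.
Entrant's induced payoffs are 2, 4, 0, so Entrant commits to Y. Subgame-perfect outcome: (Aggressive, Y) with payoffs (7, 4).
Now find the simultaneous Nash equilibrium.
Incumbent's best replies: X→Soft; Y→Aggressive; Z→Soft.
Entrant's best replies: Soft→X; Moderate→Y; Aggressive→Z.
Only (Soft, X) has each player best-responding; Nash payoffs (7, 2).
Sequential outcome (Aggressive, Y) differs from the Nash profile (Soft, X).

no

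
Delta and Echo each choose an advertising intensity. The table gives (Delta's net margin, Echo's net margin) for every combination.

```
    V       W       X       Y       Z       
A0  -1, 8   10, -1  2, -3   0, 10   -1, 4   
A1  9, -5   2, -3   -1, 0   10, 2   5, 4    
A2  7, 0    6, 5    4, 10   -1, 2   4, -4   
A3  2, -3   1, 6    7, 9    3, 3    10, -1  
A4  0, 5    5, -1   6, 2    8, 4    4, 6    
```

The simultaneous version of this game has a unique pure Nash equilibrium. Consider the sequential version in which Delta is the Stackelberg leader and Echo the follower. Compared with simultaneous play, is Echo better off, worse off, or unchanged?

unchanged

Echo best-responds to each possible Delta move:
- A0 → Echo plays Y (best of 8, -1, -3, 10, 4); Delta gets 0.
- A1 → Echo plays Z (best of -5, -3, 0, 2, 4); Delta gets 5.
- A2 → Echo plays X (best of 0, 5, 10, 2, -4); Delta gets 4.
- A3 → Echo plays X (best of -3, 6, 9, 3, -1); Delta gets 7.
- A4 → Echo plays Z (best of 5, -1, 2, 4, 6); Delta gets 4.
Maximizing over 0, 5, 4, 7, 4, Delta chooses A3. Subgame-perfect outcome: (A3, X) with payoffs (7, 9).
Under simultaneous play:
Delta's best replies: V→A1; W→A0; X→A3; Y→A1; Z→A3.
Echo's best replies: A0→Y; A1→Z; A2→X; A3→X; A4→Z.
Only (A3, X) has each player best-responding; Nash payoffs (7, 9).
Echo earns 9 sequentially versus 9 at the Nash outcome: unchanged.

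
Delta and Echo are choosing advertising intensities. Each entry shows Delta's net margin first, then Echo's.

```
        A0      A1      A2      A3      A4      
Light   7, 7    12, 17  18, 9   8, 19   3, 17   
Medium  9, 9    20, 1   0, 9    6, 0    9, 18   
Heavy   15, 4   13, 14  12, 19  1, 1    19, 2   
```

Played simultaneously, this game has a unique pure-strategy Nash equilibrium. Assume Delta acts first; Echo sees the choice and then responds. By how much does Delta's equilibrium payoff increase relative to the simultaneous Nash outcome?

4

Work backward from Echo's decision.
- Light: BR = A3, leader payoff 8.
- Medium: BR = A4, leader payoff 9.
- Heavy: BR = A2, leader payoff 12.
Delta's induced payoffs are 8, 9, 12, so Delta commits to Heavy. Subgame-perfect outcome: (Heavy, A2) with payoffs (12, 19).
For the simultaneous game, intersect best replies.
Delta's best replies: A0→Heavy; A1→Medium; A2→Light; A3→Light; A4→Heavy.
Echo's best replies: Light→A3; Medium→A4; Heavy→A2.
Only (Light, A3) has each player best-responding; Nash payoffs (8, 19).
Delta's commitment gain: 12 − 8 = 4.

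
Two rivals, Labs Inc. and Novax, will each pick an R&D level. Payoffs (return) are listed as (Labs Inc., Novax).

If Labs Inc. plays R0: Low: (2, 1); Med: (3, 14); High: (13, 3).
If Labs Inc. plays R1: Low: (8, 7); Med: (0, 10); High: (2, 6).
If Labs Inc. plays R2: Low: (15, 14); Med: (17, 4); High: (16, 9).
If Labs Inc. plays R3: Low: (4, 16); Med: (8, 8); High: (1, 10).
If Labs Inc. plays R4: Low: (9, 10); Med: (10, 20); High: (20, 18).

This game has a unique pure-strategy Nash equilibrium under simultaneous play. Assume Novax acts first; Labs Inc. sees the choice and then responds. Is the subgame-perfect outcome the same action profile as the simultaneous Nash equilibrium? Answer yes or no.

no

Backward induction with Novax moving first.
- Low → Labs Inc. plays R2 (best of 2, 8, 15, 4, 9); Novax gets 14.
- Med → Labs Inc. plays R2 (best of 3, 0, 17, 8, 10); Novax gets 4.
- High → Labs Inc. plays R4 (best of 13, 2, 16, 1, 20); Novax gets 18.
Maximizing over 14, 4, 18, Novax chooses High. Subgame-perfect outcome: (R4, High) with payoffs (20, 18).
Under simultaneous play:
Labs Inc.'s best replies: Low→R2; Med→R2; High→R4.
Novax's best replies: R0→Med; R1→Med; R2→Low; R3→Low; R4→Med.
Only (R2, Low) has each player best-responding; Nash payoffs (15, 14).
Sequential outcome (R4, High) differs from the Nash profile (R2, Low).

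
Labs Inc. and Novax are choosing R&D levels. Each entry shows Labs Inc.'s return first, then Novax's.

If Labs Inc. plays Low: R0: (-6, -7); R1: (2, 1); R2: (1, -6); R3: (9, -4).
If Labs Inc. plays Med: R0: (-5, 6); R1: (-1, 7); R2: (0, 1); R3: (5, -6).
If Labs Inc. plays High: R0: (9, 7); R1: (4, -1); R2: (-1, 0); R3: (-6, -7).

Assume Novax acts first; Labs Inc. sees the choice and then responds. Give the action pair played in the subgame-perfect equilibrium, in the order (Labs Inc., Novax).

(High, R0)

Solve by backward induction (Novax leads).
- R0 → Labs Inc. plays High (best of -6, -5, 9); Novax gets 7.
- R1 → Labs Inc. plays High (best of 2, -1, 4); Novax gets -1.
- R2 → Labs Inc. plays Low (best of 1, 0, -1); Novax gets -6.
- R3 → Labs Inc. plays Low (best of 9, 5, -6); Novax gets -4.
Among 7, -1, -6, -4, the best is 7 at R0. Subgame-perfect outcome: (High, R0) with payoffs (9, 7).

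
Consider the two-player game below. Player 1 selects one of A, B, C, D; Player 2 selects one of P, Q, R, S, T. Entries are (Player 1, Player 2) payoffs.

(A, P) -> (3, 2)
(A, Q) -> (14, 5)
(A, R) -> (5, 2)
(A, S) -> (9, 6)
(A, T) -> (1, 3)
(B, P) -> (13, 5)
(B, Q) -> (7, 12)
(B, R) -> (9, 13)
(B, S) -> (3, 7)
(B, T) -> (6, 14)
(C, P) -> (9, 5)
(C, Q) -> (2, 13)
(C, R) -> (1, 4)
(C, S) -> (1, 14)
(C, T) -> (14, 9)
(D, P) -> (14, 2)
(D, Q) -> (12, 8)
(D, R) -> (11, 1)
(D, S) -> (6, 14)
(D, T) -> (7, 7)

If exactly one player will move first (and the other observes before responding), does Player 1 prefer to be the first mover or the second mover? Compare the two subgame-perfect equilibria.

If Player 1 leads: Player 2's best replies are A→S, B→T, C→S, D→S; Player 1's induced payoffs 9, 6, 1, 6; outcome (A, S), payoffs (9, 6).
If Player 2 leads: Player 1's best replies are P→D, Q→A, R→D, S→A, T→C; Player 2's induced payoffs 2, 5, 1, 6, 9; outcome (C, T), payoffs (14, 9).
Player 1 gets 9 moving first and 14 moving second, so Player 1 prefers to move second.

second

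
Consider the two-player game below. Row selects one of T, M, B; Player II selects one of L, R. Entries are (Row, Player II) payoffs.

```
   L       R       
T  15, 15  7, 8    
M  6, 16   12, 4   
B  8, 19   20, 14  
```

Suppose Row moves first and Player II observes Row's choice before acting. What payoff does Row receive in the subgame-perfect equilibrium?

Solve by backward induction (Row leads).
- T: Player II compares 15, 8 and picks L; Row would get 15.
- M: Player II compares 16, 4 and picks L; Row would get 6.
- B: Player II compares 19, 14 and picks L; Row would get 8.
Row's induced payoffs are 15, 6, 8, so Row commits to T. Subgame-perfect outcome: (T, L) with payoffs (15, 15).

15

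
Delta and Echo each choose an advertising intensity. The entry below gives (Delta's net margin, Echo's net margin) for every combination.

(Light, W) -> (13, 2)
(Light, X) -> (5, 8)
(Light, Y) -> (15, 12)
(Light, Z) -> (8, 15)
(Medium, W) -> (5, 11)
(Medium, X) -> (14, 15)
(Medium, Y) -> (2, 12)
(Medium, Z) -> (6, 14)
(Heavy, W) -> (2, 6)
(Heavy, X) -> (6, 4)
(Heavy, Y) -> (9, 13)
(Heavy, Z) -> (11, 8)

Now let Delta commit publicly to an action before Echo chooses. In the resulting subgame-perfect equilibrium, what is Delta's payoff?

14

Solve by backward induction (Delta leads).
- Light: Echo compares 2, 8, 12, 15 and picks Z; Delta would get 8.
- Medium: Echo compares 11, 15, 12, 14 and picks X; Delta would get 14.
- Heavy: Echo compares 6, 4, 13, 8 and picks Y; Delta would get 9.
Maximizing over 8, 14, 9, Delta chooses Medium. Subgame-perfect outcome: (Medium, X) with payoffs (14, 15).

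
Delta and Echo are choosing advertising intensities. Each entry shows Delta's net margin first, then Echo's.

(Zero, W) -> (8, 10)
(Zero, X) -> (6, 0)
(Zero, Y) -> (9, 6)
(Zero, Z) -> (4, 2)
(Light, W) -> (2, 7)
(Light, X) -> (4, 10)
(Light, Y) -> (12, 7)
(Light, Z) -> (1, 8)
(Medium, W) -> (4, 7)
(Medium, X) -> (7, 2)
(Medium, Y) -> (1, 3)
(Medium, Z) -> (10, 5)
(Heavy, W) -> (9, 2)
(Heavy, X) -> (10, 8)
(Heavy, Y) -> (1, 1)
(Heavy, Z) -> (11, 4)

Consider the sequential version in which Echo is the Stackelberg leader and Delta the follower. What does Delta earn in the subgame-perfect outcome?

10

Delta best-responds to each possible Echo move:
- W: Delta compares 8, 2, 4, 9 and picks Heavy; Echo would get 2.
- X: Delta compares 6, 4, 7, 10 and picks Heavy; Echo would get 8.
- Y: Delta compares 9, 12, 1, 1 and picks Light; Echo would get 7.
- Z: Delta compares 4, 1, 10, 11 and picks Heavy; Echo would get 4.
Echo's induced payoffs are 2, 8, 7, 4, so Echo commits to X. Subgame-perfect outcome: (Heavy, X) with payoffs (10, 8).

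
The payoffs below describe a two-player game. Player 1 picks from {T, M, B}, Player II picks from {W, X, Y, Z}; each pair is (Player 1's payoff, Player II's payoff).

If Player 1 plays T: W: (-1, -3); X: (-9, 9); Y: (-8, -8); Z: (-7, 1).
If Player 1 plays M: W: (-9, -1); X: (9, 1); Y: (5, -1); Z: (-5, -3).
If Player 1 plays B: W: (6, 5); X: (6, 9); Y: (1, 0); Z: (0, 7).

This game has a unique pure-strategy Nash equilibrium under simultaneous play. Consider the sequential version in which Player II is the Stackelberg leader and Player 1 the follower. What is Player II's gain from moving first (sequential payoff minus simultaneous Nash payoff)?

Backward induction with Player II moving first.
- W: BR = B, leader payoff 5.
- X: BR = M, leader payoff 1.
- Y: BR = M, leader payoff -1.
- Z: BR = B, leader payoff 7.
Maximizing over 5, 1, -1, 7, Player II chooses Z. Subgame-perfect outcome: (B, Z) with payoffs (0, 7).
Now find the simultaneous Nash equilibrium.
Player 1's best replies: W→B; X→M; Y→M; Z→B.
Player II's best replies: T→X; M→X; B→X.
The unique mutual best reply is (M, X), giving (9, 1).
Player II's commitment gain: 7 − 1 = 6.

6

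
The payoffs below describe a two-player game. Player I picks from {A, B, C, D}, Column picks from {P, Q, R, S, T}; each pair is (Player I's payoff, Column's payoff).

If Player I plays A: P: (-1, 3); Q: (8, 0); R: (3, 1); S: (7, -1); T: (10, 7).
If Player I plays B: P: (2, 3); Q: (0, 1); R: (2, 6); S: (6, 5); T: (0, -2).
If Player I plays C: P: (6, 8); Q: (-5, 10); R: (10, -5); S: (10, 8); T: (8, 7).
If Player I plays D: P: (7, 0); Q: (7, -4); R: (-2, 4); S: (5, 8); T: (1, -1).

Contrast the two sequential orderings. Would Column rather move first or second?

If Player I leads: Column's best replies are A→T, B→R, C→Q, D→S; Player I's induced payoffs 10, 2, -5, 5; outcome (A, T), payoffs (10, 7).
If Column leads: Player I's best replies are P→D, Q→A, R→C, S→C, T→A; Column's induced payoffs 0, 0, -5, 8, 7; outcome (C, S), payoffs (10, 8).
Column gets 8 moving first and 7 moving second, so Column prefers to move first.

first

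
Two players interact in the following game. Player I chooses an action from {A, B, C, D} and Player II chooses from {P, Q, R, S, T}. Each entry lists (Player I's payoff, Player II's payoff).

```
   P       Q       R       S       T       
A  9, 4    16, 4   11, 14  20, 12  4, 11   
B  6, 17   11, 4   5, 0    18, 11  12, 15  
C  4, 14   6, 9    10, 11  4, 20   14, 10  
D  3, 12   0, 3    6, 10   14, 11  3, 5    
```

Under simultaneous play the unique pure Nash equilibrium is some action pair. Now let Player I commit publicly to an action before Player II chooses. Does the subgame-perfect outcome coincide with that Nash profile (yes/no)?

Work backward from Player II's decision.
- A: Player II compares 4, 4, 14, 12, 11 and picks R; Player I would get 11.
- B: Player II compares 17, 4, 0, 11, 15 and picks P; Player I would get 6.
- C: Player II compares 14, 9, 11, 20, 10 and picks S; Player I would get 4.
- D: Player II compares 12, 3, 10, 11, 5 and picks P; Player I would get 3.
Among 11, 6, 4, 3, the best is 11 at A. Subgame-perfect outcome: (A, R) with payoffs (11, 14).
For the simultaneous game, intersect best replies.
Player I's best replies: P→A; Q→A; R→A; S→A; T→C.
Player II's best replies: A→R; B→P; C→S; D→P.
The unique mutual best reply is (A, R), giving (11, 14).
Sequential outcome (A, R) coincides with the Nash profile (A, R).

yes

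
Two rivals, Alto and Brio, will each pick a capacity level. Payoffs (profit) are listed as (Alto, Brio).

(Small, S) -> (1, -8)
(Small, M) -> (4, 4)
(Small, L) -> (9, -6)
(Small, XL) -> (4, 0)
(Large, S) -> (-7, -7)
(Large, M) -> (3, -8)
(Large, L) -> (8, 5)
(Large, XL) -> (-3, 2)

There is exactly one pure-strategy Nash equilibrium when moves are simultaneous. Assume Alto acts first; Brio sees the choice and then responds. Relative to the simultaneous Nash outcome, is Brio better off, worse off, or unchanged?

better off

Brio best-responds to each possible Alto move:
- Small: BR = M, leader payoff 4.
- Large: BR = L, leader payoff 8.
Alto's induced payoffs are 4, 8, so Alto commits to Large. Subgame-perfect outcome: (Large, L) with payoffs (8, 5).
Under simultaneous play:
Alto's best replies: S→Small; M→Small; L→Small; XL→Small.
Brio's best replies: Small→M; Large→L.
The unique mutual best reply is (Small, M), giving (4, 4).
Brio earns 5 sequentially versus 4 at the Nash outcome: better off.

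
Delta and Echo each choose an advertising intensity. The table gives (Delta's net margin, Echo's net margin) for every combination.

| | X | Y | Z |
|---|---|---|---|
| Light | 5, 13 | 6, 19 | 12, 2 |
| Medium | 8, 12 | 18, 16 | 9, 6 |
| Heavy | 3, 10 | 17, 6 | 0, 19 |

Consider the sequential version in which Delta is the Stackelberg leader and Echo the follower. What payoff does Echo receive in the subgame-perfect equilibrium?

Work backward from Echo's decision.
- Light: Echo compares 13, 19, 2 and picks Y; Delta would get 6.
- Medium: Echo compares 12, 16, 6 and picks Y; Delta would get 18.
- Heavy: Echo compares 10, 6, 19 and picks Z; Delta would get 0.
Delta's induced payoffs are 6, 18, 0, so Delta commits to Medium. Subgame-perfect outcome: (Medium, Y) with payoffs (18, 16).

16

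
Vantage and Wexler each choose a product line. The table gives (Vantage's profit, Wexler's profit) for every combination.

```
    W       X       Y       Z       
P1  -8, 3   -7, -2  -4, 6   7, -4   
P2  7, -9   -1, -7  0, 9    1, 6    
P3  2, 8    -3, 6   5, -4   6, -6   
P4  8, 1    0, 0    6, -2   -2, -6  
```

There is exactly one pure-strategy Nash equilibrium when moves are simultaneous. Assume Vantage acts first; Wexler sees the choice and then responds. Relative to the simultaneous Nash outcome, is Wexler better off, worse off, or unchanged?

Wexler best-responds to each possible Vantage move:
- P1 → Wexler plays Y (best of 3, -2, 6, -4); Vantage gets -4.
- P2 → Wexler plays Y (best of -9, -7, 9, 6); Vantage gets 0.
- P3 → Wexler plays W (best of 8, 6, -4, -6); Vantage gets 2.
- P4 → Wexler plays W (best of 1, 0, -2, -6); Vantage gets 8.
Vantage's induced payoffs are -4, 0, 2, 8, so Vantage commits to P4. Subgame-perfect outcome: (P4, W) with payoffs (8, 1).
Under simultaneous play:
Vantage's best replies: W→P4; X→P4; Y→P4; Z→P1.
Wexler's best replies: P1→Y; P2→Y; P3→W; P4→W.
Only (P4, W) has each player best-responding; Nash payoffs (8, 1).
Wexler earns 1 sequentially versus 1 at the Nash outcome: unchanged.

unchanged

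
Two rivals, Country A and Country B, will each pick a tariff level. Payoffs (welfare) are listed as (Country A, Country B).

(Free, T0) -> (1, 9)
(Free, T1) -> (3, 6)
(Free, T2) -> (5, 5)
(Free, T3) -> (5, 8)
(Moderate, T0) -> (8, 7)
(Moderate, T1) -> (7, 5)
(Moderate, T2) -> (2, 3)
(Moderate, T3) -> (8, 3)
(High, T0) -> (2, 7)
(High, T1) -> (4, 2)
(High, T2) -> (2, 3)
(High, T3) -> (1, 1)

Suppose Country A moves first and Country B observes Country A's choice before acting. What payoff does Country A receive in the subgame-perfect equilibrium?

Work backward from Country B's decision.
- Free → Country B plays T0 (best of 9, 6, 5, 8); Country A gets 1.
- Moderate → Country B plays T0 (best of 7, 5, 3, 3); Country A gets 8.
- High → Country B plays T0 (best of 7, 2, 3, 1); Country A gets 2.
Country A's induced payoffs are 1, 8, 2, so Country A commits to Moderate. Subgame-perfect outcome: (Moderate, T0) with payoffs (8, 7).

8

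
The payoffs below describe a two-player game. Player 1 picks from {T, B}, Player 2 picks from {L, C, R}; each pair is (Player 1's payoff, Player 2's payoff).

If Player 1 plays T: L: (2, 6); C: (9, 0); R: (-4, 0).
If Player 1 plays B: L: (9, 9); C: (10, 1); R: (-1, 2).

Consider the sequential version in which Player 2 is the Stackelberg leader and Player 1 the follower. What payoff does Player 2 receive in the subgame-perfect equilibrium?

9

Player 1 best-responds to each possible Player 2 move:
- L: BR = B, leader payoff 9.
- C: BR = B, leader payoff 1.
- R: BR = B, leader payoff 2.
Among 9, 1, 2, the best is 9 at L. Subgame-perfect outcome: (B, L) with payoffs (9, 9).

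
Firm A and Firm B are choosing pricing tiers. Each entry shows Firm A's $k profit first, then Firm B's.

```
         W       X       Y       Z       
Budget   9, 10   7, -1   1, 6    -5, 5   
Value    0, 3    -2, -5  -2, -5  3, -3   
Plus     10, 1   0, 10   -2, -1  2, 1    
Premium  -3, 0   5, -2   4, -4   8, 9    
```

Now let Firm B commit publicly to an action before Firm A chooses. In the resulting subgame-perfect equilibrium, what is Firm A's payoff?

8

Work backward from Firm A's decision.
- W: Firm A compares 9, 0, 10, -3 and picks Plus; Firm B would get 1.
- X: Firm A compares 7, -2, 0, 5 and picks Budget; Firm B would get -1.
- Y: Firm A compares 1, -2, -2, 4 and picks Premium; Firm B would get -4.
- Z: Firm A compares -5, 3, 2, 8 and picks Premium; Firm B would get 9.
Maximizing over 1, -1, -4, 9, Firm B chooses Z. Subgame-perfect outcome: (Premium, Z) with payoffs (8, 9).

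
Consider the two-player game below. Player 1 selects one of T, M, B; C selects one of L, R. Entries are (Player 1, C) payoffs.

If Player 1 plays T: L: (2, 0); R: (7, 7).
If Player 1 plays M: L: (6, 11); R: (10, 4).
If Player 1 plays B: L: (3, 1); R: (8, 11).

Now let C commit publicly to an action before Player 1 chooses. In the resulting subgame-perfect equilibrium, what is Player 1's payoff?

6

Backward induction with C moving first.
- L: Player 1 compares 2, 6, 3 and picks M; C would get 11.
- R: Player 1 compares 7, 10, 8 and picks M; C would get 4.
Maximizing over 11, 4, C chooses L. Subgame-perfect outcome: (M, L) with payoffs (6, 11).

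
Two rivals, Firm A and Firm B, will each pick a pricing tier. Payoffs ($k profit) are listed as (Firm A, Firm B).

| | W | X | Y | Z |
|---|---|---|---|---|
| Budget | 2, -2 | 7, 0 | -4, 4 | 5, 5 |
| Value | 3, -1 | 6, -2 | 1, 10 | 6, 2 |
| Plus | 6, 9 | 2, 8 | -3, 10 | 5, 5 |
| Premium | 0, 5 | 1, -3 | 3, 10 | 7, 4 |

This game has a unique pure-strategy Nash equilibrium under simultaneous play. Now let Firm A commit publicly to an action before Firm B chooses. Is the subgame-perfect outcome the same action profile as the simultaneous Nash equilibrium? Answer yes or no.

Solve by backward induction (Firm A leads).
- Budget: BR = Z, leader payoff 5.
- Value: BR = Y, leader payoff 1.
- Plus: BR = Y, leader payoff -3.
- Premium: BR = Y, leader payoff 3.
Firm A's induced payoffs are 5, 1, -3, 3, so Firm A commits to Budget. Subgame-perfect outcome: (Budget, Z) with payoffs (5, 5).
Now find the simultaneous Nash equilibrium.
Firm A's best replies: W→Plus; X→Budget; Y→Premium; Z→Premium.
Firm B's best replies: Budget→Z; Value→Y; Plus→Y; Premium→Y.
Only (Premium, Y) has each player best-responding; Nash payoffs (3, 10).
Sequential outcome (Budget, Z) differs from the Nash profile (Premium, Y).

no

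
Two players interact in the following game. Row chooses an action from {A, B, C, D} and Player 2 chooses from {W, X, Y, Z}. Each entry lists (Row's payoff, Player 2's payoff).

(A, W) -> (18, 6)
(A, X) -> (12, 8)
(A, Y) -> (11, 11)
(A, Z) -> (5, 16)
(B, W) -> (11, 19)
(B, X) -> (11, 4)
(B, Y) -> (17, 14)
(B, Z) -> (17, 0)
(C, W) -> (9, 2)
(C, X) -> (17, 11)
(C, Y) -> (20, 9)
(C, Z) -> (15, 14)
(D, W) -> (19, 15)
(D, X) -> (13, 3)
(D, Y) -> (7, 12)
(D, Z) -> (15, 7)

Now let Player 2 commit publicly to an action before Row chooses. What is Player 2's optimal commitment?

Work backward from Row's decision.
- W: Row compares 18, 11, 9, 19 and picks D; Player 2 would get 15.
- X: Row compares 12, 11, 17, 13 and picks C; Player 2 would get 11.
- Y: Row compares 11, 17, 20, 7 and picks C; Player 2 would get 9.
- Z: Row compares 5, 17, 15, 15 and picks B; Player 2 would get 0.
Player 2's induced payoffs are 15, 11, 9, 0, so Player 2 commits to W. Subgame-perfect outcome: (D, W) with payoffs (19, 15).

W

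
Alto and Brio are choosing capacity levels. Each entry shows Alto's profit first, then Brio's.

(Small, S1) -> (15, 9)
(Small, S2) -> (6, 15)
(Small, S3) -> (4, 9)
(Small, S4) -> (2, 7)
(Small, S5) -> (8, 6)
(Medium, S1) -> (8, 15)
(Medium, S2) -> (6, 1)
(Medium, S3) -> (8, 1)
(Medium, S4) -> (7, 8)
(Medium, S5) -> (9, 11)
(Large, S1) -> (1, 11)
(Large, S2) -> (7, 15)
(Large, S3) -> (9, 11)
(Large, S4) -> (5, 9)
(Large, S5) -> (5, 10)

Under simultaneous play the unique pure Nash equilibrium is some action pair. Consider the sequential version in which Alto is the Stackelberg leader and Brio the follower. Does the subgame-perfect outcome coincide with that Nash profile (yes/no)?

Work backward from Brio's decision.
- Small: BR = S2, leader payoff 6.
- Medium: BR = S1, leader payoff 8.
- Large: BR = S2, leader payoff 7.
Alto's induced payoffs are 6, 8, 7, so Alto commits to Medium. Subgame-perfect outcome: (Medium, S1) with payoffs (8, 15).
Now find the simultaneous Nash equilibrium.
Alto's best replies: S1→Small; S2→Large; S3→Large; S4→Medium; S5→Medium.
Brio's best replies: Small→S2; Medium→S1; Large→S2.
Only (Large, S2) has each player best-responding; Nash payoffs (7, 15).
Sequential outcome (Medium, S1) differs from the Nash profile (Large, S2).

no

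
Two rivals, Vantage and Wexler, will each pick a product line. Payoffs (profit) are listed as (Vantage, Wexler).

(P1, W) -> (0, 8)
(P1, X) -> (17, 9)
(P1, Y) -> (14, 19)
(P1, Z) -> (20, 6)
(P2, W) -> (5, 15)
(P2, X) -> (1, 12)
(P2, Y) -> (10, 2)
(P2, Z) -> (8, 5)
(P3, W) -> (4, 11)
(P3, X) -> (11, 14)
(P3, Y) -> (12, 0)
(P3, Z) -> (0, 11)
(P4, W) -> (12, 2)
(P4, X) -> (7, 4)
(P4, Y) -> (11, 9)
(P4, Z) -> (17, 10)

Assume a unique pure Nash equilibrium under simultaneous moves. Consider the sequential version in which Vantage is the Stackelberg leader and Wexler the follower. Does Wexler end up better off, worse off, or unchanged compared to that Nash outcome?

worse off

Work backward from Wexler's decision.
- P1: Wexler compares 8, 9, 19, 6 and picks Y; Vantage would get 14.
- P2: Wexler compares 15, 12, 2, 5 and picks W; Vantage would get 5.
- P3: Wexler compares 11, 14, 0, 11 and picks X; Vantage would get 11.
- P4: Wexler compares 2, 4, 9, 10 and picks Z; Vantage would get 17.
Among 14, 5, 11, 17, the best is 17 at P4. Subgame-perfect outcome: (P4, Z) with payoffs (17, 10).
Under simultaneous play:
Vantage's best replies: W→P4; X→P1; Y→P1; Z→P1.
Wexler's best replies: P1→Y; P2→W; P3→X; P4→Z.
Only (P1, Y) has each player best-responding; Nash payoffs (14, 19).
Wexler earns 10 sequentially versus 19 at the Nash outcome: worse off.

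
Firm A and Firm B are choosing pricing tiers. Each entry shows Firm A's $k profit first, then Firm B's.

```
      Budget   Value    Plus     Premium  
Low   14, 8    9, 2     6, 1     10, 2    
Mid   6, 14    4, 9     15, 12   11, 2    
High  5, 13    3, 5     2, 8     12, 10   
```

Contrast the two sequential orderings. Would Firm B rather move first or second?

If Firm A leads: Firm B's best replies are Low→Budget, Mid→Budget, High→Budget; Firm A's induced payoffs 14, 6, 5; outcome (Low, Budget), payoffs (14, 8).
If Firm B leads: Firm A's best replies are Budget→Low, Value→Low, Plus→Mid, Premium→High; Firm B's induced payoffs 8, 2, 12, 10; outcome (Mid, Plus), payoffs (15, 12).
Firm B gets 12 moving first and 8 moving second, so Firm B prefers to move first.

first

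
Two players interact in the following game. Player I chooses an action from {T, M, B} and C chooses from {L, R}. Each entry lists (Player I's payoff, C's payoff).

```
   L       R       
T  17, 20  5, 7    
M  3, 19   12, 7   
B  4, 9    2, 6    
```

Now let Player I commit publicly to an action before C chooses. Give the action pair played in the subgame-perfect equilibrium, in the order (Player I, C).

Backward induction with Player I moving first.
- T: C compares 20, 7 and picks L; Player I would get 17.
- M: C compares 19, 7 and picks L; Player I would get 3.
- B: C compares 9, 6 and picks L; Player I would get 4.
Maximizing over 17, 3, 4, Player I chooses T. Subgame-perfect outcome: (T, L) with payoffs (17, 20).

(T, L)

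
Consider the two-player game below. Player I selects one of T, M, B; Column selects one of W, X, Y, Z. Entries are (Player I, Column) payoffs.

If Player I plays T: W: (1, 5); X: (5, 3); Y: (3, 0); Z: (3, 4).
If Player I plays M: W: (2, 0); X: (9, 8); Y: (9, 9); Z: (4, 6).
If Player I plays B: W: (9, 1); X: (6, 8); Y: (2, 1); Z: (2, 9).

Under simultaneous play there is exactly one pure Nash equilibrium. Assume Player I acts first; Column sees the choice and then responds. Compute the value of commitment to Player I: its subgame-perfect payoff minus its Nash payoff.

0

Column best-responds to each possible Player I move:
- T: Column compares 5, 3, 0, 4 and picks W; Player I would get 1.
- M: Column compares 0, 8, 9, 6 and picks Y; Player I would get 9.
- B: Column compares 1, 8, 1, 9 and picks Z; Player I would get 2.
Maximizing over 1, 9, 2, Player I chooses M. Subgame-perfect outcome: (M, Y) with payoffs (9, 9).
Now find the simultaneous Nash equilibrium.
Player I's best replies: W→B; X→M; Y→M; Z→M.
Column's best replies: T→W; M→Y; B→Z.
Only (M, Y) has each player best-responding; Nash payoffs (9, 9).
Player I's commitment gain: 9 − 9 = 0.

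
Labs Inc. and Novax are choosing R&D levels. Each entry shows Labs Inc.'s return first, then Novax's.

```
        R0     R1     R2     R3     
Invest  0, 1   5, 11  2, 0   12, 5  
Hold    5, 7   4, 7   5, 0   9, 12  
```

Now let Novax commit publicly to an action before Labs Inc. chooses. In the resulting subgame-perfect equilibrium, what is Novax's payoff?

11

Solve by backward induction (Novax leads).
- R0: BR = Hold, leader payoff 7.
- R1: BR = Invest, leader payoff 11.
- R2: BR = Hold, leader payoff 0.
- R3: BR = Invest, leader payoff 5.
Novax's induced payoffs are 7, 11, 0, 5, so Novax commits to R1. Subgame-perfect outcome: (Invest, R1) with payoffs (5, 11).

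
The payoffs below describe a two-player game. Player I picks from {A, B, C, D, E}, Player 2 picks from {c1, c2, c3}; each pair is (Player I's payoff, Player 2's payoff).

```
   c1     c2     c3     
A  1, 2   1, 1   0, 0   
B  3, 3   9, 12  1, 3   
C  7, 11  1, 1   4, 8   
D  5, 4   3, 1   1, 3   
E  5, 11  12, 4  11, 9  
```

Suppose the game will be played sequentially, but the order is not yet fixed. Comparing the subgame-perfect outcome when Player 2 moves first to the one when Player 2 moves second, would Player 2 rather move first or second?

If Player I leads: Player 2's best replies are A→c1, B→c2, C→c1, D→c1, E→c1; Player I's induced payoffs 1, 9, 7, 5, 5; outcome (B, c2), payoffs (9, 12).
If Player 2 leads: Player I's best replies are c1→C, c2→E, c3→E; Player 2's induced payoffs 11, 4, 9; outcome (C, c1), payoffs (7, 11).
Player 2 gets 11 moving first and 12 moving second, so Player 2 prefers to move second.

second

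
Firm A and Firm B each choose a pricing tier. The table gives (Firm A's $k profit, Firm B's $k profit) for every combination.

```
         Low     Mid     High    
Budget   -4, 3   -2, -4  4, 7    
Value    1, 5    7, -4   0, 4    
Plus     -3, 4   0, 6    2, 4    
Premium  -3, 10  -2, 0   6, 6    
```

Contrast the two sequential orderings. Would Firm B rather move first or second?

If Firm A leads: Firm B's best replies are Budget→High, Value→Low, Plus→Mid, Premium→Low; Firm A's induced payoffs 4, 1, 0, -3; outcome (Budget, High), payoffs (4, 7).
If Firm B leads: Firm A's best replies are Low→Value, Mid→Value, High→Premium; Firm B's induced payoffs 5, -4, 6; outcome (Premium, High), payoffs (6, 6).
Firm B gets 6 moving first and 7 moving second, so Firm B prefers to move second.

second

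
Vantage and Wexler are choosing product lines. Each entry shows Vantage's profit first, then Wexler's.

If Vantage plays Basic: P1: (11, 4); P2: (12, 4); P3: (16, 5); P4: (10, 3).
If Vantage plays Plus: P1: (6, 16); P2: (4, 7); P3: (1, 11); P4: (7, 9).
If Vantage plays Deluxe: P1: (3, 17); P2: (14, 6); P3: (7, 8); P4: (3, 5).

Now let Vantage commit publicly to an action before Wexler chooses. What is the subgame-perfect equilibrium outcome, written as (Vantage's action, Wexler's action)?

Solve by backward induction (Vantage leads).
- Basic → Wexler plays P3 (best of 4, 4, 5, 3); Vantage gets 16.
- Plus → Wexler plays P1 (best of 16, 7, 11, 9); Vantage gets 6.
- Deluxe → Wexler plays P1 (best of 17, 6, 8, 5); Vantage gets 3.
Maximizing over 16, 6, 3, Vantage chooses Basic. Subgame-perfect outcome: (Basic, P3) with payoffs (16, 5).

(Basic, P3)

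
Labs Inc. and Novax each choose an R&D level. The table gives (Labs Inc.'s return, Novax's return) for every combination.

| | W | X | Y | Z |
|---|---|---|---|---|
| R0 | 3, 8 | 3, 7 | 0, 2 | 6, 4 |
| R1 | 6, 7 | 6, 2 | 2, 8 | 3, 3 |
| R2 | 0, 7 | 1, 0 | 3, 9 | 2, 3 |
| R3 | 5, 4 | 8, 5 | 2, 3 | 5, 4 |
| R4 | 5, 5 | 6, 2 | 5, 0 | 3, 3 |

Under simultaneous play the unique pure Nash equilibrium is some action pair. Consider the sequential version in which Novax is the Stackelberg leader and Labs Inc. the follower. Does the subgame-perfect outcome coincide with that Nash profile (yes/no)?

Labs Inc. best-responds to each possible Novax move:
- W: BR = R1, leader payoff 7.
- X: BR = R3, leader payoff 5.
- Y: BR = R4, leader payoff 0.
- Z: BR = R0, leader payoff 4.
Among 7, 5, 0, 4, the best is 7 at W. Subgame-perfect outcome: (R1, W) with payoffs (6, 7).
Now find the simultaneous Nash equilibrium.
Labs Inc.'s best replies: W→R1; X→R3; Y→R4; Z→R0.
Novax's best replies: R0→W; R1→Y; R2→Y; R3→X; R4→W.
The unique mutual best reply is (R3, X), giving (8, 5).
Sequential outcome (R1, W) differs from the Nash profile (R3, X).

no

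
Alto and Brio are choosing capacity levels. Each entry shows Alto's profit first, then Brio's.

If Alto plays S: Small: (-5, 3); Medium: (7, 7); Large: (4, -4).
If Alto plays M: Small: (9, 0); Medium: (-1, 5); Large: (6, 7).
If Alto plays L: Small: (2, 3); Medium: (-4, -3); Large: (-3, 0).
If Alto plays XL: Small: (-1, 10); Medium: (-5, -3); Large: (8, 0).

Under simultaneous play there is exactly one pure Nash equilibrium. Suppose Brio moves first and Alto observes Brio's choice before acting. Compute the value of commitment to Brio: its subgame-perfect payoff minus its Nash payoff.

0

Alto best-responds to each possible Brio move:
- Small: Alto compares -5, 9, 2, -1 and picks M; Brio would get 0.
- Medium: Alto compares 7, -1, -4, -5 and picks S; Brio would get 7.
- Large: Alto compares 4, 6, -3, 8 and picks XL; Brio would get 0.
Among 0, 7, 0, the best is 7 at Medium. Subgame-perfect outcome: (S, Medium) with payoffs (7, 7).
Now find the simultaneous Nash equilibrium.
Alto's best replies: Small→M; Medium→S; Large→XL.
Brio's best replies: S→Medium; M→Large; L→Small; XL→Small.
Only (S, Medium) has each player best-responding; Nash payoffs (7, 7).
Brio's commitment gain: 7 − 7 = 0.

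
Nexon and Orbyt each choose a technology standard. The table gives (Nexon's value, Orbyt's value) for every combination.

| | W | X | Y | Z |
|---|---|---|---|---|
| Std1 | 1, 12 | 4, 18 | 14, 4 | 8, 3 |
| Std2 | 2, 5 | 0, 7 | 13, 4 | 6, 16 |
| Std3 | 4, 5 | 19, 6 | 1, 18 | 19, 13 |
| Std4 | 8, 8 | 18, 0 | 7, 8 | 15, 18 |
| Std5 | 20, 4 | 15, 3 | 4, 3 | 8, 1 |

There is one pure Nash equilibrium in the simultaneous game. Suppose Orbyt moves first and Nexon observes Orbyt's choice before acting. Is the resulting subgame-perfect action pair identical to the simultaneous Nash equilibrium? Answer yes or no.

no

Solve by backward induction (Orbyt leads).
- W → Nexon plays Std5 (best of 1, 2, 4, 8, 20); Orbyt gets 4.
- X → Nexon plays Std3 (best of 4, 0, 19, 18, 15); Orbyt gets 6.
- Y → Nexon plays Std1 (best of 14, 13, 1, 7, 4); Orbyt gets 4.
- Z → Nexon plays Std3 (best of 8, 6, 19, 15, 8); Orbyt gets 13.
Maximizing over 4, 6, 4, 13, Orbyt chooses Z. Subgame-perfect outcome: (Std3, Z) with payoffs (19, 13).
Under simultaneous play:
Nexon's best replies: W→Std5; X→Std3; Y→Std1; Z→Std3.
Orbyt's best replies: Std1→X; Std2→Z; Std3→Y; Std4→Z; Std5→W.
Only (Std5, W) has each player best-responding; Nash payoffs (20, 4).
Sequential outcome (Std3, Z) differs from the Nash profile (Std5, W).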